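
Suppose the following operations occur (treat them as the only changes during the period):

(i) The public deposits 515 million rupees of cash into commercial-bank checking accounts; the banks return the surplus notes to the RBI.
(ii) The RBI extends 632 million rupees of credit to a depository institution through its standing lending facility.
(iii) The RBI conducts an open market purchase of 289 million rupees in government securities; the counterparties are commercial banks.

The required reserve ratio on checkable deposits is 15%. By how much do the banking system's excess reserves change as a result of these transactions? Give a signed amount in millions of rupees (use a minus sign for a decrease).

+1358.75 million

Currency deposit 515 million rupees: reserves +515M, deposits +515M.
Discount-window loan 632 million rupees: reserves +632M, deposits 0.
OMO purchase (from banks) 289 million rupees: reserves +289M, deposits 0.
Totals: Δreserves = +1436M, Δdeposits = +515M.
Δrequired reserves = 15% × +515M = +77.25M.
Δexcess reserves = Δreserves − Δrequired = +1436M − (+77.25M) = +1358.75 million.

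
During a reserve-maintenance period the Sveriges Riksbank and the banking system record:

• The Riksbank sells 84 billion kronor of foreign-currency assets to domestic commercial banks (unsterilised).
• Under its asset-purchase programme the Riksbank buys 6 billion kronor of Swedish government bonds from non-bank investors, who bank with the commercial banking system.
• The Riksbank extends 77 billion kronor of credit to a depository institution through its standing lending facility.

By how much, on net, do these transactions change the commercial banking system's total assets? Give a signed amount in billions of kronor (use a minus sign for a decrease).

Riksbank balance sheet:
  Assets:      Securities +6B, Loans to banks +77B, Foreign assets −84B
  Liabilities: Bank reserves −1B
Commercial banking system:
  Assets:      Reserves at CB −1B, Foreign assets +84B
  Liabilities: Checkable deposits +6B, Borrowings from CB +77B
Change in total bank assets = +83 billion.

+83 billion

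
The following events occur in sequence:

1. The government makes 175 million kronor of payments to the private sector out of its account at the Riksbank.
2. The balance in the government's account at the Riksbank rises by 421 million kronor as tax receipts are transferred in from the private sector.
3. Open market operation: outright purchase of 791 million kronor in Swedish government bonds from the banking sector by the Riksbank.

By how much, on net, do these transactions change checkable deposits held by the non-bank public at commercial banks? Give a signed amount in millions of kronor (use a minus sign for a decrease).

-246 million

Government spending 175 million kronor: non-bank counterparties' bank balances rise → +175M.
Government account inflow 421 million kronor: non-bank counterparties' bank balances fall → −421M.
OMO purchase (from banks) 791 million kronor: the counterparty is a bank, so public deposits are unchanged → 0.
Net: 175 − 421 + 0 = -246 million.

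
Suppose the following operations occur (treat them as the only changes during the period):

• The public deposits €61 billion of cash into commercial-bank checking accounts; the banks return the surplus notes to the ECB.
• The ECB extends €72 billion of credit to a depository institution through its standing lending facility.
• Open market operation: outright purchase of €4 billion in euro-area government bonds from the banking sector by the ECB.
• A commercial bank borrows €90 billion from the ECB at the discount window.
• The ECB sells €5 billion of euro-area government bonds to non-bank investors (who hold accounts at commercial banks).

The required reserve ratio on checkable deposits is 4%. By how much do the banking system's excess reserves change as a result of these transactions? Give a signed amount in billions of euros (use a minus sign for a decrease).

+€219.76 billion

Currency deposit €61 billion: reserves +€61B, deposits +€61B.
Discount-window loan €72 billion: reserves +€72B, deposits 0.
OMO purchase (from banks) €4 billion: reserves +€4B, deposits 0.
Discount-window loan €90 billion: reserves +€90B, deposits 0.
Asset sale (to non-banks) €5 billion: reserves −€5B, deposits −€5B.
Totals: Δreserves = +€222B, Δdeposits = +€56B.
Δrequired reserves = 4% × +€56B = +€2.24B.
Δexcess reserves = Δreserves − Δrequired = +€222B − (+€2.24B) = +€219.76 billion.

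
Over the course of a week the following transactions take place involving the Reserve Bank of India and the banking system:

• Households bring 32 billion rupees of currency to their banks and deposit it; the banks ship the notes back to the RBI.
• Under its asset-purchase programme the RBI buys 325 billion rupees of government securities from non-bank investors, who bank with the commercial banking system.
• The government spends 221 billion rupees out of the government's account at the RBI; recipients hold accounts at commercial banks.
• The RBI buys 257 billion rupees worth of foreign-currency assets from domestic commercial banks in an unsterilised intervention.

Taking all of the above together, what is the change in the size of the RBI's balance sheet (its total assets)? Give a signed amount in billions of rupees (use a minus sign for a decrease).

RBI balance sheet:
  Assets:      Securities +325B, Foreign assets +257B
  Liabilities: Bank reserves +835B, Currency in circulation −32B, Government deposits −221B
Change in total RBI assets = +582 billion.

+582 billion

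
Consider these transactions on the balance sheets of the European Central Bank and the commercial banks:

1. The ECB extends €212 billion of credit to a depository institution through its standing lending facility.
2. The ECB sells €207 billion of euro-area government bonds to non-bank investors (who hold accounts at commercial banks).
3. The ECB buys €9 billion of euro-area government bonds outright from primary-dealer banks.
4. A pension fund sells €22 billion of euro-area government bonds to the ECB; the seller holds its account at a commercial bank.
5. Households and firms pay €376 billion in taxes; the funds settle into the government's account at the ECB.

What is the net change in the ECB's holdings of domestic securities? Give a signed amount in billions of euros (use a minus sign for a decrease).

Discount-window loan €212 billion: the ECB's securities portfolio is untouched → 0.
Asset sale (to non-banks) €207 billion: securities removed from the ECB's portfolio → −€207B.
OMO purchase (from banks) €9 billion: securities added to the ECB's portfolio → +€9B.
Asset purchase (from non-banks) €22 billion: securities added to the ECB's portfolio → +€22B.
Government account inflow €376 billion: the ECB's securities portfolio is untouched → 0.
Net: 0 − 207 + 9 + 22 + 0 = -€176 billion.

-€176 billion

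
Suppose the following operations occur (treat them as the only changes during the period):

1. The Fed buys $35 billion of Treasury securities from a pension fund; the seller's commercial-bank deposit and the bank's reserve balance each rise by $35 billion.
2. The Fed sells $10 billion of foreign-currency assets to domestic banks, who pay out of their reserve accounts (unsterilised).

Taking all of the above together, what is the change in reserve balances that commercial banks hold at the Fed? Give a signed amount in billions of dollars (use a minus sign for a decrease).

+$25 billion

Asset purchase (from non-banks) $35 billion: the Fed pays by crediting reserve accounts → +$35B.
FX sale $10 billion: the buying banks pay out of their reserve balances → −$10B.
Net: 35 − 10 = +$25 billion.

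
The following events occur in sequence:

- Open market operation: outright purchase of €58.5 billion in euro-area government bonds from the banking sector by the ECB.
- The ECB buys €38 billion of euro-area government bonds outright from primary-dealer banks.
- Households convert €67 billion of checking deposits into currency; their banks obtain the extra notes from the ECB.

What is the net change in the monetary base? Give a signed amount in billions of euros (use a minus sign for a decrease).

+€96.5 billion

ECB balance sheet:
  Assets:      Securities +€96.5B
  Liabilities: Bank reserves +€29.5B, Currency in circulation +€67B
Commercial banking system:
  Assets:      Reserves at CB +€29.5B, Securities −€96.5B
  Liabilities: Checkable deposits −€67B
Monetary base = currency + reserves: +€67B + (+€29.5B) = +€96.5 billion.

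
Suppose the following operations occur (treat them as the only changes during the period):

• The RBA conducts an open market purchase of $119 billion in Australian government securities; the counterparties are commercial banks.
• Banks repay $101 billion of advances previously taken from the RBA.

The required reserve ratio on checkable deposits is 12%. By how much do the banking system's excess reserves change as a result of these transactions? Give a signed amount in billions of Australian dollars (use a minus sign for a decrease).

+$18 billion

OMO purchase (from banks) $119 billion: reserves +$119B, deposits 0.
Discount-window repayment $101 billion: reserves −$101B, deposits 0.
Totals: Δreserves = +$18B, Δdeposits = 0.
Δrequired reserves = 12% × 0 = 0.
Δexcess reserves = Δreserves − Δrequired = +$18B − (0) = +$18 billion.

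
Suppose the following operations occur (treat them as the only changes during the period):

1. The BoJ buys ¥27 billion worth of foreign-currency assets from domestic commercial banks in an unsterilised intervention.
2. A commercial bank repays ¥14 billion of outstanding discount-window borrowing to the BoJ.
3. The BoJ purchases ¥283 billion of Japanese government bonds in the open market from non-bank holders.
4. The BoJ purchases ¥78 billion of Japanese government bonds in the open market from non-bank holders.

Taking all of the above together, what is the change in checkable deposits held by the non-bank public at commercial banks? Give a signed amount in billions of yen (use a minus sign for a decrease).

BoJ balance sheet:
  Assets:      Securities +¥361B, Loans to banks −¥14B, Foreign assets +¥27B
  Liabilities: Bank reserves +¥374B
Commercial banking system:
  Assets:      Reserves at CB +¥374B, Foreign assets −¥27B
  Liabilities: Checkable deposits +¥361B, Borrowings from CB −¥14B
So the change in checkable deposits held by the non-bank public at commercial banks is +¥361 billion.

+¥361 billion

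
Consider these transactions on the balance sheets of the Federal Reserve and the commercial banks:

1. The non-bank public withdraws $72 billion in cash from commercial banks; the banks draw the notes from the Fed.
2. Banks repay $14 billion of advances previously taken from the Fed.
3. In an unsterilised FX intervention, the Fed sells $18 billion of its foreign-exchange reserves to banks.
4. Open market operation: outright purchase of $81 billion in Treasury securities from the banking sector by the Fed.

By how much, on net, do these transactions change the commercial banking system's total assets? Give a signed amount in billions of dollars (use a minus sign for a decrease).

-$86 billion

Fed balance sheet:
  Assets:      Securities +$81B, Loans to banks −$14B, Foreign assets −$18B
  Liabilities: Bank reserves −$23B, Currency in circulation +$72B
Commercial banking system:
  Assets:      Reserves at CB −$23B, Securities −$81B, Foreign assets +$18B
  Liabilities: Checkable deposits −$72B, Borrowings from CB −$14B
Change in total bank assets = -$86 billion.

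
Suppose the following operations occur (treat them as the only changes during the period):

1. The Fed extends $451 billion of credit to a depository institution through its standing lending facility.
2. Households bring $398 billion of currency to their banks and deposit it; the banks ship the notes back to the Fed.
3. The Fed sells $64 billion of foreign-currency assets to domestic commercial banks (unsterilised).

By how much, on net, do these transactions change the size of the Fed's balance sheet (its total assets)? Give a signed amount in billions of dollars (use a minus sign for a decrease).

+$387 billion

Fed balance sheet:
  Assets:      Loans to banks +$451B, Foreign assets −$64B
  Liabilities: Bank reserves +$785B, Currency in circulation −$398B
Change in total Fed assets = +$387 billion.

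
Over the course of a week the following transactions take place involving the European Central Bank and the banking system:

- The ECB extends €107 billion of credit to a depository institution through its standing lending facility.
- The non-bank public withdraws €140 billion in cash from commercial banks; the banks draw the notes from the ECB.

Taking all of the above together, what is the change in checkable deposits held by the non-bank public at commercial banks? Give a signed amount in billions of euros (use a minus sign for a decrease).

-€140 billion

Discount-window loan €107 billion: the counterparty is a bank, so public deposits are unchanged → 0.
Currency withdrawal €140 billion: non-bank counterparties' bank balances fall → −€140B.
Net: 0 − 140 = -€140 billion.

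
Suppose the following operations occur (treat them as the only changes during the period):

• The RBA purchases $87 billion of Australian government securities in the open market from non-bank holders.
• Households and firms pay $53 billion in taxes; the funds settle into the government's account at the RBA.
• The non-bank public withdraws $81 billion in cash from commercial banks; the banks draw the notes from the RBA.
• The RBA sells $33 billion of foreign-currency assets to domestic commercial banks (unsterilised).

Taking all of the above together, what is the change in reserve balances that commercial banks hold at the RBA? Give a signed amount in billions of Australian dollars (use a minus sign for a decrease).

Asset purchase (from non-banks) $87 billion: the RBA pays by crediting reserve accounts → +$87B.
Government account inflow $53 billion: funds move from bank reserves into the government account → −$53B.
Currency withdrawal $81 billion: banks swap reserves for currency → −$81B.
FX sale $33 billion: the buying banks pay out of their reserve balances → −$33B.
Net: 87 − 53 − 81 − 33 = -$80 billion.

-$80 billion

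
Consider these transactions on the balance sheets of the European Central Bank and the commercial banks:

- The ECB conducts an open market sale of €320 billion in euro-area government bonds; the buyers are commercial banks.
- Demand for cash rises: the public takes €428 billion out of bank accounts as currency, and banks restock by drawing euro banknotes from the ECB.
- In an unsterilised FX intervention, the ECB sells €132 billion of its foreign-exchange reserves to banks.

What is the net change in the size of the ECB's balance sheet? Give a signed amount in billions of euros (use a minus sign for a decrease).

-€452 billion

ECB balance sheet:
  Assets:      Securities −€320B, Foreign assets −€132B
  Liabilities: Bank reserves −€880B, Currency in circulation +€428B
Change in total ECB assets = -€452 billion.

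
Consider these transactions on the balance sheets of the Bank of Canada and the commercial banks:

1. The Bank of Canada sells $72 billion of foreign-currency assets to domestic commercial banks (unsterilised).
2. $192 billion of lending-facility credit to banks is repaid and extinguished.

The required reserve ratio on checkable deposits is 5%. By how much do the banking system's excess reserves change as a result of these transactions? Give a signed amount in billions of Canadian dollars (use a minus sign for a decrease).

-$264 billion

FX sale $72 billion: reserves −$72B, deposits 0.
Discount-window repayment $192 billion: reserves −$192B, deposits 0.
Totals: Δreserves = −$264B, Δdeposits = 0.
Δrequired reserves = 5% × 0 = 0.
Δexcess reserves = Δreserves − Δrequired = −$264B − (0) = -$264 billion.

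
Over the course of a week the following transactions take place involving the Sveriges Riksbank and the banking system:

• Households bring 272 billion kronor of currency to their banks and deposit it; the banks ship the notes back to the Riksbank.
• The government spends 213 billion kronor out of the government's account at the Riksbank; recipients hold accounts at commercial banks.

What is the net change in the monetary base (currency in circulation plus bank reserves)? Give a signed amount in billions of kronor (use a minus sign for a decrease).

Riksbank balance sheet:
  Assets:      no change
  Liabilities: Bank reserves +485B, Currency in circulation −272B, Government deposits −213B
Commercial banking system:
  Assets:      Reserves at CB +485B
  Liabilities: Checkable deposits +485B
Monetary base = currency + reserves: −272B + (+485B) = +213 billion.

+213 billion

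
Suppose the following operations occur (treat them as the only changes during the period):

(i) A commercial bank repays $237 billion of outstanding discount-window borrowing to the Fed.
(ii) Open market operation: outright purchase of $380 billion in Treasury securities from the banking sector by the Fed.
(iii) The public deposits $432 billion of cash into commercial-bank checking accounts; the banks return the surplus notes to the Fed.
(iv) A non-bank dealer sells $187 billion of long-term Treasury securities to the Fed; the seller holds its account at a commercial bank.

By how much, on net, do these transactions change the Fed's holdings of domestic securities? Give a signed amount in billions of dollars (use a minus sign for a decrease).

Discount-window repayment $237 billion: the Fed's securities portfolio is untouched → 0.
OMO purchase (from banks) $380 billion: securities added to the Fed's portfolio → +$380B.
Currency deposit $432 billion: the Fed's securities portfolio is untouched → 0.
Asset purchase (from non-banks) $187 billion: securities added to the Fed's portfolio → +$187B.
Net: 0 + 380 + 0 + 187 = +$567 billion.

+$567 billion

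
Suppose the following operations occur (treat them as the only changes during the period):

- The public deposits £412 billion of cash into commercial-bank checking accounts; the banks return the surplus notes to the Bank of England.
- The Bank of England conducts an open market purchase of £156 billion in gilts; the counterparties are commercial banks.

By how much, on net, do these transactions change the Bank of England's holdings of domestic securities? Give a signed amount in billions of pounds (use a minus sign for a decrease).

Currency deposit £412 billion: the Bank of England's securities portfolio is untouched → 0.
OMO purchase (from banks) £156 billion: securities added to the Bank of England's portfolio → +£156B.
Net: 0 + 156 = +£156 billion.

+£156 billion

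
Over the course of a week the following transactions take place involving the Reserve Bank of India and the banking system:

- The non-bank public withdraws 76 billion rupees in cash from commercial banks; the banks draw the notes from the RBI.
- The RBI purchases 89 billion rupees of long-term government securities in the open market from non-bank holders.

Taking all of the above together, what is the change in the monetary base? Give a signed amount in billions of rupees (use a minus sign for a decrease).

Currency withdrawal 76 billion rupees: just a shift between currency and reserves — both are base money → 0.
Asset purchase (from non-banks) 89 billion rupees: RBI balance sheet expands → +89B.
Net: 0 + 89 = +89 billion.

+89 billion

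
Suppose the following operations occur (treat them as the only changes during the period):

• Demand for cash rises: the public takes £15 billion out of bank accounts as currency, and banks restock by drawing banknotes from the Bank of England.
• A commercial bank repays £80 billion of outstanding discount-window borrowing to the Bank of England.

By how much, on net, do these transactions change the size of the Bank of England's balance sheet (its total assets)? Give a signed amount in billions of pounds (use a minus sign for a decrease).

-£80 billion

Bank of England balance sheet:
  Assets:      Loans to banks −£80B
  Liabilities: Bank reserves −£95B, Currency in circulation +£15B
Commercial banking system:
  Assets:      Reserves at CB −£95B
  Liabilities: Checkable deposits −£15B, Borrowings from CB −£80B
Change in total Bank of England assets = -£80 billion.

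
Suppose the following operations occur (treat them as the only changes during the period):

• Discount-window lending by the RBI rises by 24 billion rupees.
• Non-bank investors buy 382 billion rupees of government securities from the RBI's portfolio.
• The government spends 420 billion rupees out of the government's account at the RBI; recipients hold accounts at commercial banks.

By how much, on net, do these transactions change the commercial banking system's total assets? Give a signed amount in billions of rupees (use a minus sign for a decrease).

Discount-window loan 24 billion rupees: bank balance sheets expand → +24B.
Asset sale (to non-banks) 382 billion rupees: bank balance sheets shrink → −382B.
Government spending 420 billion rupees: bank balance sheets expand → +420B.
Net: 24 − 382 + 420 = +62 billion.

+62 billion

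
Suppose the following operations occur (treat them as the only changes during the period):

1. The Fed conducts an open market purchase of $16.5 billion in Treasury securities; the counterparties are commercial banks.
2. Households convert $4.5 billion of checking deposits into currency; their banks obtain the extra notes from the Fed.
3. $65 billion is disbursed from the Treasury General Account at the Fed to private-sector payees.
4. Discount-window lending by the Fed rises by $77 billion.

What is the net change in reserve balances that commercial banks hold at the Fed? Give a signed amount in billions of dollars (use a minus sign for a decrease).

OMO purchase (from banks) $16.5 billion: the Fed pays by crediting reserve accounts → +$16.5B.
Currency withdrawal $4.5 billion: banks swap reserves for currency → −$4.5B.
Government spending $65 billion: government payments flow into bank reserve accounts → +$65B.
Discount-window loan $77 billion: the loan is credited to the bank's reserve account → +$77B.
Net: 16.5 − 4.5 + 65 + 77 = +$154 billion.

+$154 billion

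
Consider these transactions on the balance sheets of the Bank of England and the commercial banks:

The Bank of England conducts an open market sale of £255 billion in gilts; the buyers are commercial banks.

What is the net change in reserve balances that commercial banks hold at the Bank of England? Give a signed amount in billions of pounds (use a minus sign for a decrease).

Bank of England balance sheet:
  Assets:      Securities −£255B
  Liabilities: Bank reserves −£255B
So the change in reserve balances that commercial banks hold at the Bank of England is -£255 billion.

-£255 billion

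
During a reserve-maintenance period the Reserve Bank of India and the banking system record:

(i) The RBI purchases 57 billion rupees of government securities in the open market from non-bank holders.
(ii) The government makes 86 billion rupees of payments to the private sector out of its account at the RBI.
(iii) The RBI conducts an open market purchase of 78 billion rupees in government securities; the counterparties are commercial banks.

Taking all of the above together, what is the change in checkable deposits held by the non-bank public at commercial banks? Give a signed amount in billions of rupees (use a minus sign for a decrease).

+143 billion

Asset purchase (from non-banks) 57 billion rupees: non-bank counterparties' bank balances rise → +57B.
Government spending 86 billion rupees: non-bank counterparties' bank balances rise → +86B.
OMO purchase (from banks) 78 billion rupees: the counterparty is a bank, so public deposits are unchanged → 0.
Net: 57 + 86 + 0 = +143 billion.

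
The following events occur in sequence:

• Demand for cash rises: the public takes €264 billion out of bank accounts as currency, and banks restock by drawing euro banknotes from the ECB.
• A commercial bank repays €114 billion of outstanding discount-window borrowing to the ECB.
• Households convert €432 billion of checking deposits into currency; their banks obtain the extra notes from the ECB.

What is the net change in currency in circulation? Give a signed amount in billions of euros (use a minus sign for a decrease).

Currency withdrawal €264 billion: notes leave the central bank → +€264B.
Discount-window repayment €114 billion: no currency enters or leaves circulation → 0.
Currency withdrawal €432 billion: notes leave the central bank → +€432B.
Net: 264 + 0 + 432 = +€696 billion.

+€696 billion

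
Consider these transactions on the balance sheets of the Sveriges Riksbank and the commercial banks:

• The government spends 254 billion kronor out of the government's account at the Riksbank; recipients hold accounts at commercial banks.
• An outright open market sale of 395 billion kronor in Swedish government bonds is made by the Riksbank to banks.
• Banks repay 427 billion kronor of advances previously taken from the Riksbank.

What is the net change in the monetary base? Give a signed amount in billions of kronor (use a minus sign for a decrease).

Government spending 254 billion kronor: a non-base liability converts back to reserves → +254B.
OMO sale (to banks) 395 billion kronor: Riksbank balance sheet contracts → −395B.
Discount-window repayment 427 billion kronor: Riksbank balance sheet contracts → −427B.
Net: 254 − 395 − 427 = -568 billion.

-568 billion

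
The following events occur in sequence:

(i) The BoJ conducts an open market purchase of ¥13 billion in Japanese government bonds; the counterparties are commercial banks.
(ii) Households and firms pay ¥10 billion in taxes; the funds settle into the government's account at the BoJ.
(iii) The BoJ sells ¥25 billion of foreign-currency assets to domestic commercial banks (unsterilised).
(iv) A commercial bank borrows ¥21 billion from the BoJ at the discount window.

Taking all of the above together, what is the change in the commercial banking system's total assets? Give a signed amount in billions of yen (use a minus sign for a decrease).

OMO purchase (from banks) ¥13 billion: just an asset swap on bank balance sheets → 0.
Government account inflow ¥10 billion: bank balance sheets shrink → −¥10B.
FX sale ¥25 billion: just an asset swap on bank balance sheets → 0.
Discount-window loan ¥21 billion: bank balance sheets expand → +¥21B.
Net: 0 − 10 + 0 + 21 = +¥11 billion.

+¥11 billion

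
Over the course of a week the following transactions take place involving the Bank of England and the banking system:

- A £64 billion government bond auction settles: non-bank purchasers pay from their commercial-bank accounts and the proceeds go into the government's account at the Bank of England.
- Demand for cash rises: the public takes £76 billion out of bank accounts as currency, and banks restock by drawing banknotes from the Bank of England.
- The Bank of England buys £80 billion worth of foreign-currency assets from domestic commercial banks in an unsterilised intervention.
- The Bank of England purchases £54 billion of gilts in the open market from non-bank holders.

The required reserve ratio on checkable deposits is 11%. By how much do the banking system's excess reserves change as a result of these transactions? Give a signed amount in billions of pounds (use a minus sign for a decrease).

+£3.46 billion

Government account inflow £64 billion: reserves −£64B, deposits −£64B.
Currency withdrawal £76 billion: reserves −£76B, deposits −£76B.
FX purchase £80 billion: reserves +£80B, deposits 0.
Asset purchase (from non-banks) £54 billion: reserves +£54B, deposits +£54B.
Totals: Δreserves = −£6B, Δdeposits = −£86B.
Δrequired reserves = 11% × −£86B = −£9.46B.
Δexcess reserves = Δreserves − Δrequired = −£6B − (−£9.46B) = +£3.46 billion.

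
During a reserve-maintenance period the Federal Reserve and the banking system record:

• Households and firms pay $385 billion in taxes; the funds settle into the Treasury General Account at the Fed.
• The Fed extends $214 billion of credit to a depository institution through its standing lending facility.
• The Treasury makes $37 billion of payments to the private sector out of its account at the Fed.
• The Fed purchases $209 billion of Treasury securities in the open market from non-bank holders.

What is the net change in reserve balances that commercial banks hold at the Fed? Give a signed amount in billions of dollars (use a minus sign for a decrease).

Government account inflow $385 billion: funds move from bank reserves into the government account → −$385B.
Discount-window loan $214 billion: the loan is credited to the bank's reserve account → +$214B.
Government spending $37 billion: government payments flow into bank reserve accounts → +$37B.
Asset purchase (from non-banks) $209 billion: the Fed pays by crediting reserve accounts → +$209B.
Net: −385 + 214 + 37 + 209 = +$75 billion.

+$75 billion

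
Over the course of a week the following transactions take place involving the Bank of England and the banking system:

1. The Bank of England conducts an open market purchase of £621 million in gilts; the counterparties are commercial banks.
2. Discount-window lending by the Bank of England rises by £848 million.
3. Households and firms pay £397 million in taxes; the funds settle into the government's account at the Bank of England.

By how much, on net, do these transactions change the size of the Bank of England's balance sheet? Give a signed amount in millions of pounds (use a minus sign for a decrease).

Bank of England balance sheet:
  Assets:      Securities +£621M, Loans to banks +£848M
  Liabilities: Bank reserves +£1072M, Government deposits +£397M
Change in total Bank of England assets = +£1469 million.

+£1469 million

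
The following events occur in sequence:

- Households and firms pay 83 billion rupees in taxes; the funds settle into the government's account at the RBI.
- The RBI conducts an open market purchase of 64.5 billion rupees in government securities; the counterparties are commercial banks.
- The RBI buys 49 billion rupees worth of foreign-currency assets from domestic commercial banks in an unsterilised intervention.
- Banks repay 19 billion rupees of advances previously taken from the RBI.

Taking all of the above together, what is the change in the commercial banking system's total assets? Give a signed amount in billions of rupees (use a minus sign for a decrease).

RBI balance sheet:
  Assets:      Securities +64.5B, Loans to banks −19B, Foreign assets +49B
  Liabilities: Bank reserves +11.5B, Government deposits +83B
Commercial banking system:
  Assets:      Reserves at CB +11.5B, Securities −64.5B, Foreign assets −49B
  Liabilities: Checkable deposits −83B, Borrowings from CB −19B
Change in total bank assets = -102 billion.

-102 billion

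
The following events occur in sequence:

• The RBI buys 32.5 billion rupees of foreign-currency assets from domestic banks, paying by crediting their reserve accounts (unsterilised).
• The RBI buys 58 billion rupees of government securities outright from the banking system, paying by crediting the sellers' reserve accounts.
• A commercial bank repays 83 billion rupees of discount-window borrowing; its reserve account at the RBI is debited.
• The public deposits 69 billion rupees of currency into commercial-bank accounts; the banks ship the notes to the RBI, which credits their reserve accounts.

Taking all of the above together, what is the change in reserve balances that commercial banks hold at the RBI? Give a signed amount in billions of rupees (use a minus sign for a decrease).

+76.5 billion

RBI balance sheet:
  Assets:      Securities +58B, Loans to banks −83B, Foreign assets +32.5B
  Liabilities: Bank reserves +76.5B, Currency in circulation −69B
Commercial banking system:
  Assets:      Reserves at CB +76.5B, Securities −58B, Foreign assets −32.5B
  Liabilities: Checkable deposits +69B, Borrowings from CB −83B
So the change in reserve balances that commercial banks hold at the RBI is +76.5 billion.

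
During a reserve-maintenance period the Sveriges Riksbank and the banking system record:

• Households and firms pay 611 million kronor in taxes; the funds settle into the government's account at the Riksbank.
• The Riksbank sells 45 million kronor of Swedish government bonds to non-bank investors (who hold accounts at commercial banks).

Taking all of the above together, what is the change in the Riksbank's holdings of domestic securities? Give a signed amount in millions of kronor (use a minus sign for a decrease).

Government account inflow 611 million kronor: the Riksbank's securities portfolio is untouched → 0.
Asset sale (to non-banks) 45 million kronor: securities removed from the Riksbank's portfolio → −45M.
Net: 0 − 45 = -45 million.

-45 million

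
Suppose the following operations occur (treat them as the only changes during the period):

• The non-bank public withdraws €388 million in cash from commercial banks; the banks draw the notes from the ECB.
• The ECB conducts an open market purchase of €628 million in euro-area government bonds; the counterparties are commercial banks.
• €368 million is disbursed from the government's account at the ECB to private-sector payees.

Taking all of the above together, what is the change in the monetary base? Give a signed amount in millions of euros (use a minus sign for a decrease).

+€996 million

Currency withdrawal €388 million: just a shift between currency and reserves — both are base money → 0.
OMO purchase (from banks) €628 million: ECB balance sheet expands → +€628M.
Government spending €368 million: a non-base liability converts back to reserves → +€368M.
Net: 0 + 628 + 368 = +€996 million.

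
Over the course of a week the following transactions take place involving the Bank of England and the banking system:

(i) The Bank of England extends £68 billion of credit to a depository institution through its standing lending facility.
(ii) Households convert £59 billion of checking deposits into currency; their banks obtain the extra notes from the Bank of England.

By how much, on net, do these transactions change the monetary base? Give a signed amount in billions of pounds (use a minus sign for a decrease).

+£68 billion

Discount-window loan £68 billion: Bank of England balance sheet expands → +£68B.
Currency withdrawal £59 billion: just a shift between currency and reserves — both are base money → 0.
Net: 68 + 0 = +£68 billion.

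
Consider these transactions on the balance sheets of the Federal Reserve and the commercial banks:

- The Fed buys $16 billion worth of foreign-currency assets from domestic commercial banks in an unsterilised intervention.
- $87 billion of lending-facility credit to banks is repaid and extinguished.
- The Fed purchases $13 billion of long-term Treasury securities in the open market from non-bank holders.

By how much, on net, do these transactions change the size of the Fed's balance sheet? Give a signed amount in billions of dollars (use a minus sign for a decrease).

-$58 billion

Fed balance sheet:
  Assets:      Securities +$13B, Loans to banks −$87B, Foreign assets +$16B
  Liabilities: Bank reserves −$58B
Commercial banking system:
  Assets:      Reserves at CB −$58B, Foreign assets −$16B
  Liabilities: Checkable deposits +$13B, Borrowings from CB −$87B
Change in total Fed assets = -$58 billion.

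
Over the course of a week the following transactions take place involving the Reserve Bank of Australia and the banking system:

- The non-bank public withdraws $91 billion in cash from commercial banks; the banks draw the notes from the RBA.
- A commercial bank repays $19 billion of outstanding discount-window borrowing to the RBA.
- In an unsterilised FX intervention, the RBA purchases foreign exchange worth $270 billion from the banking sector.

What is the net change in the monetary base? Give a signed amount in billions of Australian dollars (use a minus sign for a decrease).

+$251 billion

Currency withdrawal $91 billion: just a shift between currency and reserves — both are base money → 0.
Discount-window repayment $19 billion: RBA balance sheet contracts → −$19B.
FX purchase $270 billion: RBA balance sheet expands → +$270B.
Net: 0 − 19 + 270 = +$251 billion.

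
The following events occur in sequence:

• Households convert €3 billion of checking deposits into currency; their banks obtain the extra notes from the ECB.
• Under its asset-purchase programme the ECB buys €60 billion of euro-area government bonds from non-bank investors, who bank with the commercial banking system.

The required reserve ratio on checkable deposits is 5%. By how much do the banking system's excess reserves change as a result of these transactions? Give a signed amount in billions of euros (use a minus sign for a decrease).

Currency withdrawal €3 billion: reserves −€3B, deposits −€3B.
Asset purchase (from non-banks) €60 billion: reserves +€60B, deposits +€60B.
Totals: Δreserves = +€57B, Δdeposits = +€57B.
Δrequired reserves = 5% × +€57B = +€2.85B.
Δexcess reserves = Δreserves − Δrequired = +€57B − (+€2.85B) = +€54.15 billion.

+€54.15 billion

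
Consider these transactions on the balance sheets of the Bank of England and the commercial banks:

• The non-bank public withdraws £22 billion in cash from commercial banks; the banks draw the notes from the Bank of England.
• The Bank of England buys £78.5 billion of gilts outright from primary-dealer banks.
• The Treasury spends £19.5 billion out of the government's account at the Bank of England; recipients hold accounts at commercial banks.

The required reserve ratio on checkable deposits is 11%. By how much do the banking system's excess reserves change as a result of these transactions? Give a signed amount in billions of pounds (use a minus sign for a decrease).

+£76.275 billion

Currency withdrawal £22 billion: reserves −£22B, deposits −£22B.
OMO purchase (from banks) £78.5 billion: reserves +£78.5B, deposits 0.
Government spending £19.5 billion: reserves +£19.5B, deposits +£19.5B.
Totals: Δreserves = +£76B, Δdeposits = −£2.5B.
Δrequired reserves = 11% × −£2.5B = −£0.275B.
Δexcess reserves = Δreserves − Δrequired = +£76B − (−£0.275B) = +£76.275 billion.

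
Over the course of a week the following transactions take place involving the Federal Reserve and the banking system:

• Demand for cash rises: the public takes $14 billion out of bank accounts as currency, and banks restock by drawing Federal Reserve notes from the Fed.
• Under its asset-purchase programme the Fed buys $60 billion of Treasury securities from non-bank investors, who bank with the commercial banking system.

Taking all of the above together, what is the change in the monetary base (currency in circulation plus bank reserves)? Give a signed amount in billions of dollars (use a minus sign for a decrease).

+$60 billion

Currency withdrawal $14 billion: just a shift between currency and reserves — both are base money → 0.
Asset purchase (from non-banks) $60 billion: Fed balance sheet expands → +$60B.
Net: 0 + 60 = +$60 billion.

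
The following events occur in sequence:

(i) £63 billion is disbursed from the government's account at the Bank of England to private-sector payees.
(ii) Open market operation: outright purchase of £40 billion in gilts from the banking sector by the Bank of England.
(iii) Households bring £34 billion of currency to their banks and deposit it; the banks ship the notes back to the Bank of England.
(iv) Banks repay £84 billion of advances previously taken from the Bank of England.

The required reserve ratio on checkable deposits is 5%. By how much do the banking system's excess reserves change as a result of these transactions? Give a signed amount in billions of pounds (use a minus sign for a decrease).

Government spending £63 billion: reserves +£63B, deposits +£63B.
OMO purchase (from banks) £40 billion: reserves +£40B, deposits 0.
Currency deposit £34 billion: reserves +£34B, deposits +£34B.
Discount-window repayment £84 billion: reserves −£84B, deposits 0.
Totals: Δreserves = +£53B, Δdeposits = +£97B.
Δrequired reserves = 5% × +£97B = +£4.85B.
Δexcess reserves = Δreserves − Δrequired = +£53B − (+£4.85B) = +£48.15 billion.

+£48.15 billion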